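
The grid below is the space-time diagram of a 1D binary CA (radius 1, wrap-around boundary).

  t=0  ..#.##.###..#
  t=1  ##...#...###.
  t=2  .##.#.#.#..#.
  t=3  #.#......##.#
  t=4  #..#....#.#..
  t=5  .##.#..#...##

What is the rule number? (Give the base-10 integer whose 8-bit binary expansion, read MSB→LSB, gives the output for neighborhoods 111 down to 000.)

82

  ### -> .   bit 7 = 0  t=0,i=8
  ##. -> #   bit 6 = 1  t=0,i=5
  #.# -> .   bit 5 = 0  t=0,i=3
  #.. -> #   bit 4 = 1  t=0,i=0
  .## -> .   bit 3 = 0  t=0,i=4
  .#. -> .   bit 2 = 0  t=0,i=2
  ..# -> #   bit 1 = 1  t=0,i=1
  ... -> .   bit 0 = 0  t=1,i=3
  bits 01010010 = 82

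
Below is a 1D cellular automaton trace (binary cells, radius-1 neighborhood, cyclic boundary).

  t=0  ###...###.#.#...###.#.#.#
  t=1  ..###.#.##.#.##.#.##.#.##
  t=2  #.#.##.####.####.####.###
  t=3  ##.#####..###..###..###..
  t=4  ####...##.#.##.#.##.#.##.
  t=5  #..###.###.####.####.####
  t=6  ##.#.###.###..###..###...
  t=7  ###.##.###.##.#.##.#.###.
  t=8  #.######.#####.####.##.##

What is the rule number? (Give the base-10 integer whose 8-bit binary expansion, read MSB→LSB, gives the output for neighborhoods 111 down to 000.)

121

  nb ###: next=.  (t=0,i=0, bit7=0)
  nb ##.: next=#  (t=0,i=2, bit6=1)
  nb #.#: next=#  (t=0,i=9, bit5=1)
  nb #..: next=#  (t=0,i=3, bit4=1)
  nb .##: next=#  (t=0,i=6, bit3=1)
  nb .#.: next=.  (t=0,i=10, bit2=0)
  nb ..#: next=.  (t=0,i=5, bit1=0)
  nb ...: next=#  (t=0,i=4, bit0=1)
  bits 01111001 = 121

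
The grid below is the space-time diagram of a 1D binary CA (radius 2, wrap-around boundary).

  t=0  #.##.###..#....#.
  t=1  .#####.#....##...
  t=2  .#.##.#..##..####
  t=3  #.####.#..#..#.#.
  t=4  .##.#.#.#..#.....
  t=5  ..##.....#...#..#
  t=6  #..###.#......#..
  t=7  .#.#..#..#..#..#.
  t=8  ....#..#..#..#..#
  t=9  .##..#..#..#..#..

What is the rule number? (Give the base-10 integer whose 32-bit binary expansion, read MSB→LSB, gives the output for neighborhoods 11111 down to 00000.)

3720428162

  nb #####: next=#  (t=1,i=3, bit31=1)
  nb ####.: next=#  (t=1,i=4, bit30=1)
  nb ###.#: next=.  (t=1,i=5, bit29=0)
  nb ###..: next=#  (t=0,i=7, bit28=1)
  nb ##.##: next=#  (t=0,i=4, bit27=1)
  nb ##.#.: next=#  (t=1,i=6, bit26=1)
  nb ##..#: next=.  (t=0,i=8, bit25=0)
  nb ##...: next=#  (t=1,i=14, bit24=1)
  nb #.###: next=#  (t=0,i=5, bit23=1)
  nb #.##.: next=#  (t=0,i=2, bit22=1)
  nb #.#.#: next=.  (t=0,i=0, bit21=0)
  nb #.#..: next=.  (t=1,i=7, bit20=0)
  nb #..##: next=.  (t=2,i=8, bit19=0)
  nb #..#.: next=.  (t=0,i=9, bit18=0)
  nb #...#: next=.  (t=5,i=11, bit17=0)
  nb #....: next=#  (t=0,i=12, bit16=1)
  nb .####: next=.  (t=1,i=2, bit15=0)
  nb .###.: next=.  (t=0,i=6, bit14=0)
  nb .##.#: next=#  (t=0,i=3, bit13=1)
  nb .##..: next=#  (t=1,i=13, bit12=1)
  nb .#.##: next=#  (t=0,i=1, bit11=1)
  nb .#.#.: next=.  (t=0,i=16, bit10=0)
  nb .#..#: next=#  (t=2,i=7, bit9=1)
  nb .#...: next=.  (t=0,i=11, bit8=0)
  nb ..###: next=#  (t=1,i=1, bit7=1)
  nb ..##.: next=.  (t=1,i=12, bit6=0)
  nb ..#.#: next=.  (t=0,i=15, bit5=0)
  nb ..#..: next=.  (t=0,i=10, bit4=0)
  nb ...##: next=.  (t=1,i=0, bit3=0)
  nb ...#.: next=.  (t=0,i=14, bit2=0)
  nb ....#: next=#  (t=0,i=13, bit1=1)
  nb .....: next=.  (t=4,i=14, bit0=0)
  bits 11011101110000010011101010000010 = 3720428162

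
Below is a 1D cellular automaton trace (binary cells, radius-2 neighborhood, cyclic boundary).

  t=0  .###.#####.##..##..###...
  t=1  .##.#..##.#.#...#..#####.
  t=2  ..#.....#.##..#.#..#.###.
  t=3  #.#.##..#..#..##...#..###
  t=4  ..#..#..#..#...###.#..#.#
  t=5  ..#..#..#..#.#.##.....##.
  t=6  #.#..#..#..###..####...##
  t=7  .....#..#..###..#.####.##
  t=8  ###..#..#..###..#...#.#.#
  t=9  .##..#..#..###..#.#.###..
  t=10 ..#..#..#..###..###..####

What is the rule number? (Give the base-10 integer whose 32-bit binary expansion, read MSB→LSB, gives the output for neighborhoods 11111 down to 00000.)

  nb #####: next=#  (t=0,i=7, bit31=1)
  nb ####.: next=#  (t=0,i=8, bit30=1)
  nb ###.#: next=.  (t=0,i=3, bit29=0)
  nb ###..: next=#  (t=0,i=21, bit28=1)
  nb ##.##: next=#  (t=0,i=4, bit27=1)
  nb ##.#.: next=.  (t=1,i=3, bit26=0)
  nb ##..#: next=.  (t=0,i=13, bit25=0)
  nb ##...: next=#  (t=0,i=22, bit24=1)
  nb #.###: next=.  (t=0,i=5, bit23=0)
  nb #.##.: next=.  (t=0,i=11, bit22=0)
  nb #.#.#: next=#  (t=1,i=10, bit21=1)
  nb #.#..: next=.  (t=1,i=4, bit20=0)
  nb #..##: next=.  (t=0,i=14, bit19=0)
  nb #..#.: next=.  (t=2,i=13, bit18=0)
  nb #...#: next=#  (t=1,i=14, bit17=1)
  nb #....: next=#  (t=0,i=23, bit16=1)
  nb .####: next=.  (t=0,i=6, bit15=0)
  nb .###.: next=#  (t=0,i=2, bit14=1)
  nb .##.#: next=#  (t=1,i=2, bit13=1)
  nb .##..: next=#  (t=0,i=12, bit12=1)
  nb .#.##: next=.  (t=2,i=9, bit11=0)
  nb .#.#.: next=#  (t=1,i=11, bit10=1)
  nb .#..#: next=.  (t=1,i=5, bit9=0)
  nb .#...: next=.  (t=1,i=13, bit8=0)
  nb ..###: next=#  (t=0,i=1, bit7=1)
  nb ..##.: next=.  (t=0,i=15, bit6=0)
  nb ..#.#: next=#  (t=2,i=8, bit5=1)
  nb ..#..: next=#  (t=1,i=16, bit4=1)
  nb ...##: next=.  (t=0,i=0, bit3=0)
  nb ...#.: next=.  (t=1,i=15, bit2=0)
  nb ....#: next=.  (t=0,i=24, bit1=0)
  nb .....: next=#  (t=2,i=5, bit0=1)
  bits 11011001001000110111010010110001 = 3642979505

3642979505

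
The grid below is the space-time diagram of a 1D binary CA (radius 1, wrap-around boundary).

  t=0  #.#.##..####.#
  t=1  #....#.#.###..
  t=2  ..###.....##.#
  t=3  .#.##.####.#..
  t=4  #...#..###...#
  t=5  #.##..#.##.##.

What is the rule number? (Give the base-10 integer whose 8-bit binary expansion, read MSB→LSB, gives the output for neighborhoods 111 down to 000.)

195

  nb ###: next=#  (t=0,i=9, bit7=1)
  nb ##.: next=#  (t=0,i=0, bit6=1)
  nb #.#: next=.  (t=0,i=1, bit5=0)
  nb #..: next=.  (t=0,i=6, bit4=0)
  nb .##: next=.  (t=0,i=4, bit3=0)
  nb .#.: next=.  (t=0,i=2, bit2=0)
  nb ..#: next=#  (t=0,i=7, bit1=1)
  nb ...: next=#  (t=1,i=2, bit0=1)
  bits 11000011 = 195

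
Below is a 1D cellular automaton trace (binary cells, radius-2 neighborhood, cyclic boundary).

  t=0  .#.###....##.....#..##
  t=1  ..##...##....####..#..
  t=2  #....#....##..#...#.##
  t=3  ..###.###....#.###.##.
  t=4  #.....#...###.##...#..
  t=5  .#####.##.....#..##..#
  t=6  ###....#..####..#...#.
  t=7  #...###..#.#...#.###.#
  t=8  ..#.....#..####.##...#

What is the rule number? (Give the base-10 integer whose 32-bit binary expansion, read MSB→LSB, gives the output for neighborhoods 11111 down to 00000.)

14649607

  nb #####: next=.  (t=5,i=3, bit31=0)
  nb ####.: next=.  (t=1,i=15, bit30=0)
  nb ###.#: next=.  (t=3,i=4, bit29=0)
  nb ###..: next=.  (t=0,i=5, bit28=0)
  nb ##.##: next=.  (t=3,i=5, bit27=0)
  nb ##.#.: next=.  (t=0,i=0, bit26=0)
  nb ##..#: next=.  (t=1,i=17, bit25=0)
  nb ##...: next=.  (t=0,i=6, bit24=0)
  nb #.###: next=#  (t=0,i=3, bit23=1)
  nb #.##.: next=#  (t=3,i=19, bit22=1)
  nb #.#.#: next=.  (t=0,i=1, bit21=0)
  nb #.#..: next=#  (t=7,i=11, bit20=1)
  nb #..##: next=#  (t=0,i=19, bit19=1)
  nb #..#.: next=#  (t=1,i=18, bit18=1)
  nb #...#: next=#  (t=1,i=5, bit17=1)
  nb #....: next=#  (t=0,i=7, bit16=1)
  nb .####: next=#  (t=1,i=14, bit15=1)
  nb .###.: next=.  (t=0,i=4, bit14=0)
  nb .##.#: next=.  (t=0,i=21, bit13=0)
  nb .##..: next=.  (t=0,i=11, bit12=0)
  nb .#.##: next=#  (t=0,i=2, bit11=1)
  nb .#.#.: next=.  (t=7,i=10, bit10=0)
  nb .#..#: next=.  (t=0,i=18, bit9=0)
  nb .#...: next=#  (t=1,i=20, bit8=1)
  nb ..###: next=.  (t=1,i=13, bit7=0)
  nb ..##.: next=.  (t=0,i=10, bit6=0)
  nb ..#.#: next=.  (t=2,i=18, bit5=0)
  nb ..#..: next=.  (t=0,i=17, bit4=0)
  nb ...##: next=.  (t=0,i=9, bit3=0)
  nb ...#.: next=#  (t=0,i=16, bit2=1)
  nb ....#: next=#  (t=0,i=8, bit1=1)
  nb .....: next=#  (t=0,i=14, bit0=1)
  bits 00000000110111111000100100000111 = 14649607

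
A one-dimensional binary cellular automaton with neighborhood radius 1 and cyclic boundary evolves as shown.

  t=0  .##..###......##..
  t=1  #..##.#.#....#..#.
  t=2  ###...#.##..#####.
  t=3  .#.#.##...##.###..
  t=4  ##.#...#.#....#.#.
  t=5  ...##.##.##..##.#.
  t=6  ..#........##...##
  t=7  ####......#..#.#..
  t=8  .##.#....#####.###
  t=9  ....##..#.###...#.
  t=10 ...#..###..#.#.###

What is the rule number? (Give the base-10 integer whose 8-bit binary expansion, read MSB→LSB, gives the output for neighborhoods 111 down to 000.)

150

  [7] ### => #  t=0,i=6
  [6] ##. => .  t=0,i=2
  [5] #.# => .  t=1,i=5
  [4] #.. => #  t=0,i=3
  [3] .## => .  t=0,i=1
  [2] .#. => #  t=1,i=0
  [1] ..# => #  t=0,i=0
  [0] ... => .  t=0,i=9
  bits 10010110 = 150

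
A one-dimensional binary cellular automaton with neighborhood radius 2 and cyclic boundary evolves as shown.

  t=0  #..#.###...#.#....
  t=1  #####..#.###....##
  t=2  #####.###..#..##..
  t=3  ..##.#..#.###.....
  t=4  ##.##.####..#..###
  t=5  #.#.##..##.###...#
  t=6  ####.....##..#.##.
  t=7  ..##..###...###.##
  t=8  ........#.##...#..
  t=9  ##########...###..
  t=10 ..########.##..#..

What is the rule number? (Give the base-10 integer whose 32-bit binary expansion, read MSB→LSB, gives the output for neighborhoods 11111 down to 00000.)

  ##### -> #   bit 31 = 1  t=1,i=0
  ####. -> #   bit 30 = 1  t=1,i=3
  ###.# -> .   bit 29 = 0  t=2,i=4
  ###.. -> #   bit 28 = 1  t=0,i=7
  ##.## -> #   bit 27 = 1  t=2,i=5
  ##.#. -> #   bit 26 = 1  t=3,i=4
  ##..# -> .   bit 25 = 0  t=1,i=5
  ##... -> .   bit 24 = 0  t=0,i=8
  #.### -> .   bit 23 = 0  t=0,i=5
  #.##. -> .   bit 22 = 0  t=4,i=3
  #.#.# -> #   bit 21 = 1  t=5,i=2
  #.#.. -> .   bit 20 = 0  t=0,i=13
  #..## -> .   bit 19 = 0  t=2,i=13
  #..#. -> #   bit 18 = 1  t=0,i=2
  #...# -> #   bit 17 = 1  t=0,i=9
  #.... -> .   bit 16 = 0  t=0,i=15
  .#### -> .   bit 15 = 0  t=1,i=17
  .###. -> .   bit 14 = 0  t=0,i=6
  .##.# -> #   bit 13 = 1  t=3,i=3
  .##.. -> .   bit 12 = 0  t=2,i=15
  .#.## -> #   bit 11 = 1  t=0,i=4
  .#.#. -> .   bit 10 = 0  t=0,i=12
  .#..# -> #   bit 9 = 1  t=0,i=1
  .#... -> .   bit 8 = 0  t=0,i=14
  ..### -> .   bit 7 = 0  t=1,i=16
  ..##. -> .   bit 6 = 0  t=2,i=14
  ..#.# -> #   bit 5 = 1  t=0,i=3
  ..#.. -> #   bit 4 = 1  t=0,i=0
  ...## -> #   bit 3 = 1  t=1,i=15
  ...#. -> #   bit 2 = 1  t=0,i=10
  ....# -> #   bit 1 = 1  t=0,i=16
  ..... -> #   bit 0 = 1  t=3,i=15
  bits 11011100001001100010101000111111 = 3693488703

3693488703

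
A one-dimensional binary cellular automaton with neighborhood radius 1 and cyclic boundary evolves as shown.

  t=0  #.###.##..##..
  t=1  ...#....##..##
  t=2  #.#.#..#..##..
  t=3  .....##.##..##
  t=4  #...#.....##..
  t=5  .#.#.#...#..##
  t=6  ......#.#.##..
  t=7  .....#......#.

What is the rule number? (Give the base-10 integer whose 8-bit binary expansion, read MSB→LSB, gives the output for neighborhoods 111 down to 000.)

  [7] ### => #  t=0,i=3
  [6] ##. => .  t=0,i=4
  [5] #.# => .  t=0,i=1
  [4] #.. => #  t=0,i=8
  [3] .## => .  t=0,i=2
  [2] .#. => .  t=0,i=0
  [1] ..# => #  t=0,i=9
  [0] ... => .  t=1,i=1
  bits 10010010 = 146

146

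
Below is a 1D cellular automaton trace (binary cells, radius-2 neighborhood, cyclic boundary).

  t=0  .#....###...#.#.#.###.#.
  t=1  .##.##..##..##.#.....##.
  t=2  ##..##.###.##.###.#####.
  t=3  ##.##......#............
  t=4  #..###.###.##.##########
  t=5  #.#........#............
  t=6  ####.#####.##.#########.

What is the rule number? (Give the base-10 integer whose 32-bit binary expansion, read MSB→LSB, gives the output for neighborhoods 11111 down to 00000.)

  ##### -> .   bit 31 = 0  t=2,i=20
  ####. -> .   bit 30 = 0  t=2,i=21
  ###.# -> .   bit 29 = 0  t=0,i=20
  ###.. -> #   bit 28 = 1  t=0,i=8
  ##.## -> .   bit 27 = 0  t=1,i=3
  ##.#. -> #   bit 26 = 1  t=0,i=21
  ##..# -> .   bit 25 = 0  t=1,i=6
  ##... -> #   bit 24 = 1  t=0,i=9
  #.### -> .   bit 23 = 0  t=0,i=18
  #.##. -> #   bit 22 = 1  t=1,i=4
  #.#.# -> .   bit 21 = 0  t=0,i=14
  #.#.. -> #   bit 20 = 1  t=0,i=22
  #..## -> #   bit 19 = 1  t=1,i=0
  #..#. -> .   bit 18 = 0  t=0,i=0
  #...# -> .   bit 17 = 0  t=0,i=10
  #.... -> .   bit 16 = 0  t=0,i=3
  .#### -> .   bit 15 = 0  t=2,i=19
  .###. -> .   bit 14 = 0  t=0,i=7
  .##.# -> .   bit 13 = 0  t=1,i=2
  .##.. -> #   bit 12 = 1  t=1,i=5
  .#.## -> .   bit 11 = 0  t=0,i=17
  .#.#. -> #   bit 10 = 1  t=0,i=13
  .#..# -> .   bit 9 = 0  t=0,i=23
  .#... -> #   bit 8 = 1  t=0,i=2
  ..### -> .   bit 7 = 0  t=0,i=6
  ..##. -> #   bit 6 = 1  t=1,i=1
  ..#.# -> #   bit 5 = 1  t=0,i=12
  ..#.. -> #   bit 4 = 1  t=0,i=1
  ...## -> #   bit 3 = 1  t=0,i=5
  ...#. -> .   bit 2 = 0  t=0,i=11
  ....# -> #   bit 1 = 1  t=0,i=4
  ..... -> #   bit 0 = 1  t=1,i=18
  bits 00010101010110000001010101111011 = 358094203

358094203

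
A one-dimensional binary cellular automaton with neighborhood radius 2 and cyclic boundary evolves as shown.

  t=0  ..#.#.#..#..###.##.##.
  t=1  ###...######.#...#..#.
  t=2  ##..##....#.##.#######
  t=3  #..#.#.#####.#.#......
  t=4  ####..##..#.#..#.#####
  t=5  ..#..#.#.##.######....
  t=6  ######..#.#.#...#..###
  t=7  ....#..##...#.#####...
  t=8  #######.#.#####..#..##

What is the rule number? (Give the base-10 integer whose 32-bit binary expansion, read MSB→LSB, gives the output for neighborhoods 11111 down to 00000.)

  #####|.  b31=0 t=1,i=8
  ####.|#  b30=1 t=1,i=10
  ###.#|.  b29=0 t=0,i=14
  ###..|.  b28=0 t=1,i=2
  ##.##|.  b27=0 t=0,i=15
  ##.#.|#  b26=1 t=1,i=12
  ##..#|.  b25=0 t=2,i=2
  ##...|.  b24=0 t=0,i=21
  #.###|#  b23=1 t=1,i=0
  #.##.|.  b22=0 t=0,i=16
  #.#.#|.  b21=0 t=0,i=4
  #.#..|#  b20=1 t=0,i=6
  #..##|#  b19=1 t=0,i=11
  #..#.|#  b18=1 t=0,i=8
  #...#|#  b17=1 t=0,i=0
  #....|#  b16=1 t=2,i=7
  .####|.  b15=0 t=1,i=7
  .###.|#  b14=1 t=0,i=13
  .##.#|#  b13=1 t=0,i=17
  .##..|#  b12=1 t=0,i=20
  .#.##|#  b11=1 t=1,i=21
  .#.#.|.  b10=0 t=0,i=3
  .#..#|#  b9=1 t=0,i=7
  .#...|.  b8=0 t=1,i=14
  ..###|.  b7=0 t=0,i=12
  ..##.|.  b6=0 t=2,i=4
  ..#.#|#  b5=1 t=0,i=2
  ..#..|#  b4=1 t=0,i=9
  ...##|#  b3=1 t=1,i=5
  ...#.|#  b2=1 t=0,i=1
  ....#|#  b1=1 t=2,i=8
  .....|#  b0=1 t=3,i=18
  bits 01000100100111110111101000111111 = 1151302207

1151302207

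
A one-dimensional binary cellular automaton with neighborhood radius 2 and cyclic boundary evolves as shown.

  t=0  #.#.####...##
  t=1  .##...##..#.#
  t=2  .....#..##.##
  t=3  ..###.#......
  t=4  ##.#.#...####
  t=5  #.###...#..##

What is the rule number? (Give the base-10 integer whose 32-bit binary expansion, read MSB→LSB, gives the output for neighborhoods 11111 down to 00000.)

  [31] ##### => #  t=4,i=11
  [30] ####. => #  t=0,i=6
  [29] ###.# => .  t=0,i=0
  [28] ###.. => #  t=0,i=7
  [27] ##.## => .  t=2,i=10
  [26] ##.#. => #  t=0,i=1
  [25] ##..# => #  t=1,i=8
  [24] ##... => .  t=0,i=8
  [23] #.### => .  t=0,i=4
  [22] #.##. => .  t=1,i=1
  [21] #.#.# => #  t=0,i=2
  [20] #.#.. => .  t=3,i=6
  [19] #..## => .  t=2,i=7
  [18] #..#. => #  t=1,i=9
  [17] #...# => .  t=0,i=9
  [16] #.... => .  t=2,i=1
  [15] .#### => .  t=0,i=5
  [14] .###. => #  t=0,i=12
  [13] .##.# => .  t=2,i=9
  [12] .##.. => .  t=1,i=2
  [11] .#.## => .  t=0,i=3
  [10] .#.#. => #  t=1,i=11
  [9] .#..# => #  t=2,i=6
  [8] .#... => .  t=3,i=7
  [7] ..### => .  t=0,i=11
  [6] ..##. => .  t=1,i=6
  [5] ..#.# => .  t=1,i=10
  [4] ..#.. => .  t=2,i=5
  [3] ...## => #  t=0,i=10
  [2] ...#. => #  t=2,i=4
  [1] ....# => #  t=2,i=3
  [0] ..... => #  t=2,i=2
  bits 11010110001001000100011000001111 = 3592701455

3592701455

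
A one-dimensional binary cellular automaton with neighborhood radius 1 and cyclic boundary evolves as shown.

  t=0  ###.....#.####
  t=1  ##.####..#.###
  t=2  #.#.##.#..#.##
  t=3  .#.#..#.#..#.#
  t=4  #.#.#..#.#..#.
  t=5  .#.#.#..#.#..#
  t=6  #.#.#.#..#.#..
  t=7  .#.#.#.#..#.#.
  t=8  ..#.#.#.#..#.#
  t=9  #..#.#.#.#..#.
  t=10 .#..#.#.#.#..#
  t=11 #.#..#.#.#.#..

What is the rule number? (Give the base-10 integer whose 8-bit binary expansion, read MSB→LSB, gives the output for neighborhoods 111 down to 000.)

  ###|#  b7=1 t=0,i=0
  ##.|.  b6=0 t=0,i=2
  #.#|#  b5=1 t=0,i=9
  #..|#  b4=1 t=0,i=3
  .##|.  b3=0 t=0,i=10
  .#.|.  b2=0 t=0,i=8
  ..#|.  b1=0 t=0,i=7
  ...|#  b0=1 t=0,i=4
  bits 10110001 = 177

177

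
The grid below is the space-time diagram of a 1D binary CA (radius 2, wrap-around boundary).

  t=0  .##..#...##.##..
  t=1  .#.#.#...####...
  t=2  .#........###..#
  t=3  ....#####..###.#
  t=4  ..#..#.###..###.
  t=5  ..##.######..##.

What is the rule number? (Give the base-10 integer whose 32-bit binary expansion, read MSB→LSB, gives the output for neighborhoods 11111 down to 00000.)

  #####|.  b31=0 t=3,i=6
  ####.|#  b30=1 t=1,i=11
  ###.#|#  b29=1 t=3,i=13
  ###..|#  b28=1 t=1,i=12
  ##.##|#  b27=1 t=0,i=11
  ##.#.|#  b26=1 t=3,i=14
  ##..#|#  b25=1 t=0,i=3
  ##...|.  b24=0 t=0,i=14
  #.###|#  b23=1 t=4,i=7
  #.##.|#  b22=1 t=0,i=12
  #.#.#|.  b21=0 t=1,i=3
  #.#..|.  b20=0 t=1,i=5
  #..##|.  b19=0 t=3,i=10
  #..#.|.  b18=0 t=0,i=4
  #...#|.  b17=0 t=0,i=7
  #....|.  b16=0 t=1,i=14
  .####|#  b15=1 t=1,i=10
  .###.|#  b14=1 t=2,i=11
  .##.#|#  b13=1 t=0,i=10
  .##..|.  b12=0 t=0,i=2
  .#.##|#  b11=1 t=4,i=6
  .#.#.|.  b10=0 t=1,i=2
  .#..#|#  b9=1 t=4,i=3
  .#...|.  b8=0 t=0,i=6
  ..###|.  b7=0 t=1,i=9
  ..##.|#  b6=1 t=0,i=1
  ..#.#|#  b5=1 t=1,i=1
  ..#..|#  b4=1 t=0,i=5
  ...##|.  b3=0 t=0,i=0
  ...#.|.  b2=0 t=1,i=0
  ....#|#  b1=1 t=1,i=15
  .....|#  b0=1 t=2,i=4
  bits 01111110110000001110101001110011 = 2126572147

2126572147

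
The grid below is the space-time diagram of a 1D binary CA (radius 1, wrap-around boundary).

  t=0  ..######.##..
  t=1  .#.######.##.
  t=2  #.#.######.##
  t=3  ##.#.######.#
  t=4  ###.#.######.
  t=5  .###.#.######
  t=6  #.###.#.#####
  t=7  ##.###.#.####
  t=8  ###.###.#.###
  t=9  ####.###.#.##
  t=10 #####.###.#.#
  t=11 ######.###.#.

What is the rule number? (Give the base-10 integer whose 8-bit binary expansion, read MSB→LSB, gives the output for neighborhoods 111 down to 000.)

242

  ### -> #   bit 7 = 1  t=0,i=3
  ##. -> #   bit 6 = 1  t=0,i=7
  #.# -> #   bit 5 = 1  t=0,i=8
  #.. -> #   bit 4 = 1  t=0,i=11
  .## -> .   bit 3 = 0  t=0,i=2
  .#. -> .   bit 2 = 0  t=1,i=1
  ..# -> #   bit 1 = 1  t=0,i=1
  ... -> .   bit 0 = 0  t=0,i=0
  bits 11110010 = 242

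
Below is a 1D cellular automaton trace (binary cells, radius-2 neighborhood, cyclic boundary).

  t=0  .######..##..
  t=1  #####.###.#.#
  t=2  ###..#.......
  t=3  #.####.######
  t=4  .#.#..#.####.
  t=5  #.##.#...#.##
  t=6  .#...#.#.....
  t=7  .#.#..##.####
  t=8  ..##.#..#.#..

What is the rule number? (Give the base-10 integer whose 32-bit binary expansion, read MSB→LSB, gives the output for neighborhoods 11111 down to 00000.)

  nb #####: next=#  (t=0,i=3, bit31=1)
  nb ####.: next=.  (t=0,i=5, bit30=0)
  nb ###.#: next=.  (t=1,i=4, bit29=0)
  nb ###..: next=#  (t=0,i=6, bit28=1)
  nb ##.##: next=#  (t=1,i=5, bit27=1)
  nb ##.#.: next=.  (t=1,i=9, bit26=0)
  nb ##..#: next=#  (t=0,i=7, bit25=1)
  nb ##...: next=.  (t=0,i=11, bit24=0)
  nb #.###: next=.  (t=1,i=6, bit23=0)
  nb #.##.: next=.  (t=5,i=2, bit22=0)
  nb #.#.#: next=.  (t=1,i=10, bit21=0)
  nb #.#..: next=#  (t=4,i=3, bit20=1)
  nb #..##: next=#  (t=0,i=8, bit19=1)
  nb #..#.: next=#  (t=2,i=4, bit18=1)
  nb #...#: next=#  (t=0,i=12, bit17=1)
  nb #....: next=#  (t=2,i=7, bit16=1)
  nb .####: next=#  (t=0,i=2, bit15=1)
  nb .###.: next=.  (t=1,i=7, bit14=0)
  nb .##.#: next=.  (t=5,i=3, bit13=0)
  nb .##..: next=#  (t=0,i=10, bit12=1)
  nb .#.##: next=.  (t=1,i=11, bit11=0)
  nb .#.#.: next=#  (t=4,i=2, bit10=1)
  nb .#..#: next=.  (t=4,i=4, bit9=0)
  nb .#...: next=.  (t=2,i=6, bit8=0)
  nb ..###: next=#  (t=0,i=1, bit7=1)
  nb ..##.: next=.  (t=0,i=9, bit6=0)
  nb ..#.#: next=.  (t=4,i=1, bit5=0)
  nb ..#..: next=#  (t=2,i=5, bit4=1)
  nb ...##: next=#  (t=0,i=0, bit3=1)
  nb ...#.: next=.  (t=5,i=8, bit2=0)
  nb ....#: next=#  (t=2,i=11, bit1=1)
  nb .....: next=#  (t=2,i=8, bit0=1)
  bits 10011010000111111001010010011011 = 2585760923

2585760923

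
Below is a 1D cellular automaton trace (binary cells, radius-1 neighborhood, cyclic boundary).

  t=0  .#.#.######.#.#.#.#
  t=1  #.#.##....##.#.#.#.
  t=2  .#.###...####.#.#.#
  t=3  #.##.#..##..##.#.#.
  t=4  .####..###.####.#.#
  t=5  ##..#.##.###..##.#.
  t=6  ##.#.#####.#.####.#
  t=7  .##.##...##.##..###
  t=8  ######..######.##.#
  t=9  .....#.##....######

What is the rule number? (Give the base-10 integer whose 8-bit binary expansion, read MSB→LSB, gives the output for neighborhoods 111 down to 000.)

106

  ###|.  b7=0 t=0,i=6
  ##.|#  b6=1 t=0,i=10
  #.#|#  b5=1 t=0,i=0
  #..|.  b4=0 t=1,i=6
  .##|#  b3=1 t=0,i=5
  .#.|.  b2=0 t=0,i=1
  ..#|#  b1=1 t=1,i=9
  ...|.  b0=0 t=1,i=7
  bits 01101010 = 106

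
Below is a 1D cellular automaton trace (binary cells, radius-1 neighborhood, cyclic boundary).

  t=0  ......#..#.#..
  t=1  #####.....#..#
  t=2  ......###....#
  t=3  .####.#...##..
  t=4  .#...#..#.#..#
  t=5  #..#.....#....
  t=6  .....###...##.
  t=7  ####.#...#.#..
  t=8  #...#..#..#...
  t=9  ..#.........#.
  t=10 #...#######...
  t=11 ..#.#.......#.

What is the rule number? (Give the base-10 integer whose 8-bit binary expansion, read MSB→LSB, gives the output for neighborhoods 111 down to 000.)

  ###|.  b7=0 t=1,i=0
  ##.|.  b6=0 t=1,i=4
  #.#|#  b5=1 t=0,i=10
  #..|.  b4=0 t=0,i=7
  .##|#  b3=1 t=1,i=13
  .#.|.  b2=0 t=0,i=6
  ..#|.  b1=0 t=0,i=5
  ...|#  b0=1 t=0,i=0
  bits 00101001 = 41

41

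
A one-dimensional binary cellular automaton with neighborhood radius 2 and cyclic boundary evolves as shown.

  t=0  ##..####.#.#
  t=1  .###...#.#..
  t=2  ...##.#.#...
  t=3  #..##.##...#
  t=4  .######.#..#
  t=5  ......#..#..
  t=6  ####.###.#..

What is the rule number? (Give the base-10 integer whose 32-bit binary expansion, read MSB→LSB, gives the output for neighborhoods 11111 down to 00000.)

  #####|.  b31=0 t=4,i=3
  ####.|.  b30=0 t=0,i=6
  ###.#|#  b29=1 t=0,i=7
  ###..|#  b28=1 t=0,i=1
  ##.##|#  b27=1 t=3,i=5
  ##.#.|.  b26=0 t=0,i=8
  ##..#|#  b25=1 t=0,i=2
  ##...|#  b24=1 t=1,i=4
  #.###|.  b23=0 t=0,i=11
  #.##.|#  b22=1 t=3,i=6
  #.#.#|#  b21=1 t=0,i=9
  #.#..|.  b20=0 t=1,i=9
  #..##|#  b19=1 t=0,i=3
  #..#.|.  b18=0 t=4,i=10
  #...#|.  b17=0 t=1,i=5
  #....|.  b16=0 t=2,i=10
  .####|.  b15=0 t=0,i=5
  .###.|.  b14=0 t=0,i=0
  .##.#|#  b13=1 t=2,i=4
  .##..|.  b12=0 t=3,i=0
  .#.##|.  b11=0 t=0,i=10
  .#.#.|#  b10=1 t=1,i=8
  .#..#|#  b9=1 t=4,i=9
  .#...|.  b8=0 t=1,i=10
  ..###|.  b7=0 t=0,i=4
  ..##.|#  b6=1 t=2,i=3
  ..#.#|.  b5=0 t=1,i=7
  ..#..|#  b4=1 t=5,i=6
  ...##|.  b3=0 t=1,i=0
  ...#.|#  b2=1 t=1,i=6
  ....#|.  b1=0 t=2,i=1
  .....|#  b0=1 t=2,i=0
  bits 00111011011010000010011001010101 = 996681301

996681301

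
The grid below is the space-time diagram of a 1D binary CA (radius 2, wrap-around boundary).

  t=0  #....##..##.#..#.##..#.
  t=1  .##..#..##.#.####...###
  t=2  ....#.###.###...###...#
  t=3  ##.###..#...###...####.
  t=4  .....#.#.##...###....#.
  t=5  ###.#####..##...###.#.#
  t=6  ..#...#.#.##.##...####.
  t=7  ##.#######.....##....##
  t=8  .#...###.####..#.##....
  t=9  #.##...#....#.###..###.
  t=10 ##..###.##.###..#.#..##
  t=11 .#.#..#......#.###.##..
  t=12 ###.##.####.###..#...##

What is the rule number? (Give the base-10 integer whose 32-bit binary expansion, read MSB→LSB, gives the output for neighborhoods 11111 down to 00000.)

  [31] ##### => #  t=5,i=6
  [30] ####. => .  t=1,i=15
  [29] ###.# => #  t=1,i=22
  [28] ###.. => #  t=1,i=16
  [27] ##.## => .  t=1,i=0
  [26] ##.#. => #  t=0,i=11
  [25] ##..# => .  t=0,i=7
  [24] ##... => #  t=1,i=17
  [23] #.### => .  t=1,i=13
  [22] #.##. => .  t=0,i=17
  [21] #.#.# => #  t=1,i=11
  [20] #.#.. => .  t=0,i=0
  [19] #..## => #  t=0,i=8
  [18] #..#. => #  t=0,i=14
  [17] #...# => #  t=1,i=18
  [16] #.... => #  t=0,i=2
  [15] .#### => .  t=1,i=14
  [14] .###. => .  t=1,i=21
  [13] .##.# => .  t=0,i=10
  [12] .##.. => .  t=0,i=6
  [11] .#.## => #  t=0,i=16
  [10] .#.#. => #  t=0,i=22
  [9] .#..# => #  t=0,i=13
  [8] .#... => #  t=0,i=1
  [7] ..### => .  t=1,i=20
  [6] ..##. => #  t=0,i=5
  [5] ..#.# => #  t=0,i=15
  [4] ..#.. => .  t=1,i=5
  [3] ...## => .  t=0,i=4
  [2] ...#. => #  t=2,i=3
  [1] ....# => .  t=0,i=3
  [0] ..... => #  t=4,i=1
  bits 10110101001011110000111101100101 = 3039760229

3039760229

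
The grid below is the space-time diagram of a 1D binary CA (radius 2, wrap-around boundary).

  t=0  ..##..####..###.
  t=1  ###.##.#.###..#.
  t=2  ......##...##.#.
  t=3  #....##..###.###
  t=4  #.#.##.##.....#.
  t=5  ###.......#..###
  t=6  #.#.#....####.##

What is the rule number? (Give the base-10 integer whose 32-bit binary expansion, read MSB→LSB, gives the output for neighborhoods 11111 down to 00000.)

  [31] ##### => #  t=5,i=0
  [30] ####. => .  t=0,i=8
  [29] ###.# => .  t=1,i=2
  [28] ###.. => #  t=0,i=9
  [27] ##.## => .  t=1,i=3
  [26] ##.#. => #  t=1,i=6
  [25] ##..# => #  t=0,i=4
  [24] ##... => .  t=0,i=15
  [23] #.### => .  t=1,i=0
  [22] #.##. => .  t=1,i=4
  [21] #.#.# => #  t=1,i=7
  [20] #.#.. => #  t=2,i=14
  [19] #..## => #  t=0,i=5
  [18] #..#. => .  t=1,i=13
  [17] #...# => #  t=0,i=0
  [16] #.... => #  t=2,i=0
  [15] .#### => #  t=0,i=7
  [14] .###. => .  t=0,i=13
  [13] .##.# => .  t=1,i=5
  [12] .##.. => .  t=0,i=3
  [11] .#.## => .  t=1,i=8
  [10] .#.#. => #  t=4,i=1
  [9] .#..# => #  t=5,i=11
  [8] .#... => #  t=2,i=15
  [7] ..### => .  t=0,i=6
  [6] ..##. => #  t=0,i=2
  [5] ..#.# => #  t=1,i=14
  [4] ..#.. => #  t=5,i=10
  [3] ...## => #  t=0,i=1
  [2] ...#. => #  t=4,i=13
  [1] ....# => .  t=2,i=4
  [0] ..... => .  t=2,i=1
  bits 10010110001110111000011101111100 = 2520483708

2520483708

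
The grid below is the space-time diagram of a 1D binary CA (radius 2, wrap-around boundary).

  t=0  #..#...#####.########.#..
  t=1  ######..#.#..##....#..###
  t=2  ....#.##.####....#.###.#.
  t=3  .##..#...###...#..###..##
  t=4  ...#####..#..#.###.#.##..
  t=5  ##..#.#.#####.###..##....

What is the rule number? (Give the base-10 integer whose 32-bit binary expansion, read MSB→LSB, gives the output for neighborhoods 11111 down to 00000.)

1119801107

  nb #####: next=.  (t=0,i=9, bit31=0)
  nb ####.: next=#  (t=0,i=10, bit30=1)
  nb ###.#: next=.  (t=0,i=11, bit29=0)
  nb ###..: next=.  (t=1,i=5, bit28=0)
  nb ##.##: next=.  (t=0,i=12, bit27=0)
  nb ##.#.: next=.  (t=0,i=21, bit26=0)
  nb ##..#: next=#  (t=1,i=6, bit25=1)
  nb ##...: next=.  (t=1,i=15, bit24=0)
  nb #.###: next=#  (t=0,i=13, bit23=1)
  nb #.##.: next=.  (t=2,i=6, bit22=0)
  nb #.#.#: next=#  (t=4,i=19, bit21=1)
  nb #.#..: next=#  (t=0,i=22, bit20=1)
  nb #..##: next=#  (t=1,i=12, bit19=1)
  nb #..#.: next=#  (t=0,i=2, bit18=1)
  nb #...#: next=#  (t=0,i=5, bit17=1)
  nb #....: next=.  (t=1,i=16, bit16=0)
  nb .####: next=#  (t=0,i=8, bit15=1)
  nb .###.: next=#  (t=2,i=20, bit14=1)
  nb .##.#: next=.  (t=2,i=7, bit13=0)
  nb .##..: next=.  (t=1,i=14, bit12=0)
  nb .#.##: next=#  (t=2,i=5, bit11=1)
  nb .#.#.: next=#  (t=1,i=9, bit10=1)
  nb .#..#: next=#  (t=0,i=1, bit9=1)
  nb .#...: next=#  (t=0,i=4, bit8=1)
  nb ..###: next=.  (t=0,i=7, bit7=0)
  nb ..##.: next=.  (t=1,i=13, bit6=0)
  nb ..#.#: next=.  (t=1,i=8, bit5=0)
  nb ..#..: next=#  (t=0,i=0, bit4=1)
  nb ...##: next=.  (t=0,i=6, bit3=0)
  nb ...#.: next=.  (t=1,i=18, bit2=0)
  nb ....#: next=#  (t=1,i=17, bit1=1)
  nb .....: next=#  (t=2,i=1, bit0=1)
  bits 01000010101111101100111100010011 = 1119801107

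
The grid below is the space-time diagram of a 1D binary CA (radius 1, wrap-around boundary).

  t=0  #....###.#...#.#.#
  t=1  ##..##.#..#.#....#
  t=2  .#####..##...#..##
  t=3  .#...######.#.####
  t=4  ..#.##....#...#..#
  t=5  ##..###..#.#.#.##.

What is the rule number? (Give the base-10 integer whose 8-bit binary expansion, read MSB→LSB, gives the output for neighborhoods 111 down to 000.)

  ### -> .   bit 7 = 0  t=0,i=6
  ##. -> #   bit 6 = 1  t=0,i=0
  #.# -> .   bit 5 = 0  t=0,i=8
  #.. -> #   bit 4 = 1  t=0,i=1
  .## -> #   bit 3 = 1  t=0,i=5
  .#. -> .   bit 2 = 0  t=0,i=9
  ..# -> #   bit 1 = 1  t=0,i=4
  ... -> .   bit 0 = 0  t=0,i=2
  bits 01011010 = 90

90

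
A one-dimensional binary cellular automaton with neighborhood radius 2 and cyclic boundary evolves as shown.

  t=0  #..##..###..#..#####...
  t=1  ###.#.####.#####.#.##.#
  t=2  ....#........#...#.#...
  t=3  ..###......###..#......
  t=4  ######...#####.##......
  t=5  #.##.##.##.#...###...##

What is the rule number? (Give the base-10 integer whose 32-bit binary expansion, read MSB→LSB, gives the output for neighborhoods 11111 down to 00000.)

  [31] ##### => #  t=0,i=17
  [30] ####. => .  t=0,i=18
  [29] ###.# => .  t=1,i=2
  [28] ###.. => #  t=0,i=9
  [27] ##.## => .  t=1,i=10
  [26] ##.#. => .  t=1,i=3
  [25] ##..# => .  t=0,i=5
  [24] ##... => #  t=0,i=20
  [23] #.### => .  t=1,i=6
  [22] #.##. => #  t=1,i=19
  [21] #.#.# => #  t=1,i=4
  [20] #.#.. => .  t=2,i=19
  [19] #..## => #  t=0,i=2
  [18] #..#. => #  t=0,i=11
  [17] #...# => .  t=0,i=21
  [16] #.... => .  t=2,i=6
  [15] .#### => .  t=0,i=16
  [14] .###. => #  t=0,i=8
  [13] .##.# => .  t=1,i=20
  [12] .##.. => #  t=0,i=4
  [11] .#.## => .  t=1,i=5
  [10] .#.#. => .  t=2,i=18
  [9] .#..# => #  t=0,i=1
  [8] .#... => .  t=2,i=5
  [7] ..### => #  t=0,i=7
  [6] ..##. => .  t=0,i=3
  [5] ..#.# => .  t=2,i=17
  [4] ..#.. => #  t=0,i=0
  [3] ...## => #  t=3,i=1
  [2] ...#. => #  t=0,i=22
  [1] ....# => #  t=2,i=2
  [0] ..... => .  t=2,i=0
  bits 10010001011011000101001010011110 = 2439795358

2439795358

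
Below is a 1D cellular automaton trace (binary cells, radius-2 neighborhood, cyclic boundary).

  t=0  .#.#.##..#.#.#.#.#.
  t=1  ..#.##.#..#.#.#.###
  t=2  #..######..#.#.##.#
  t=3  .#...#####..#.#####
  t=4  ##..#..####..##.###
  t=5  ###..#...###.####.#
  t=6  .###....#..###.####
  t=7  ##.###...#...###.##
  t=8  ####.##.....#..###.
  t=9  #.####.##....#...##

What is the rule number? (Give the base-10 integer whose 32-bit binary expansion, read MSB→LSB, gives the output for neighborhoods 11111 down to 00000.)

  [31] ##### => #  t=2,i=5
  [30] ####. => #  t=2,i=7
  [29] ###.# => #  t=3,i=18
  [28] ###.. => #  t=1,i=18
  [27] ##.## => #  t=2,i=17
  [26] ##.#. => #  t=1,i=6
  [25] ##..# => #  t=0,i=7
  [24] ##... => #  t=6,i=4
  [23] #.### => #  t=1,i=16
  [22] #.##. => #  t=0,i=5
  [21] #.#.# => .  t=0,i=3
  [20] #.#.. => #  t=0,i=17
  [19] #..## => .  t=2,i=2
  [18] #..#. => .  t=0,i=0
  [17] #...# => .  t=3,i=3
  [16] #.... => #  t=6,i=5
  [15] .#### => .  t=2,i=4
  [14] .###. => .  t=1,i=17
  [13] .##.# => #  t=1,i=5
  [12] .##.. => .  t=0,i=6
  [11] .#.## => #  t=0,i=4
  [10] .#.#. => #  t=0,i=2
  [9] .#..# => #  t=0,i=18
  [8] .#... => .  t=3,i=2
  [7] ..### => .  t=2,i=3
  [6] ..##. => #  t=4,i=13
  [5] ..#.# => .  t=0,i=1
  [4] ..#.. => .  t=4,i=4
  [3] ...## => #  t=3,i=4
  [2] ...#. => .  t=6,i=7
  [1] ....# => .  t=6,i=6
  [0] ..... => .  t=8,i=9
  bits 11111111110100010010111001001000 = 4291898952

4291898952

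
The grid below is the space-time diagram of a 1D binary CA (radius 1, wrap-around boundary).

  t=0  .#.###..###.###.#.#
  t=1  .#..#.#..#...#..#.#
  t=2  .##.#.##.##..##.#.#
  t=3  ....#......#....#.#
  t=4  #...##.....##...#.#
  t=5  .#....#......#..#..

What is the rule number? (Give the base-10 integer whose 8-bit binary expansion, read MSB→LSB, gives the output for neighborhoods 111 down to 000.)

  [7] ### => #  t=0,i=4
  [6] ##. => .  t=0,i=5
  [5] #.# => .  t=0,i=0
  [4] #.. => #  t=0,i=6
  [3] .## => .  t=0,i=3
  [2] .#. => #  t=0,i=1
  [1] ..# => .  t=0,i=7
  [0] ... => .  t=1,i=11
  bits 10010100 = 148

148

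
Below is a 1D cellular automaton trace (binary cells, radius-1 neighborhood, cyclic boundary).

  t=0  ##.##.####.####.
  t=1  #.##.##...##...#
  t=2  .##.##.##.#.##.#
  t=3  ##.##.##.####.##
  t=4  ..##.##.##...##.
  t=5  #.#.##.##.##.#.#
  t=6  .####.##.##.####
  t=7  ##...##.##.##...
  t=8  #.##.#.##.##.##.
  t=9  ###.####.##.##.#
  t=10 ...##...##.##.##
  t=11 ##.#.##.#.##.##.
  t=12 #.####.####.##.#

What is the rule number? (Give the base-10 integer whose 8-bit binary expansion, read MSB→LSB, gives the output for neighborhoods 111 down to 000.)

61

  ###|.  b7=0 t=0,i=7
  ##.|.  b6=0 t=0,i=1
  #.#|#  b5=1 t=0,i=2
  #..|#  b4=1 t=1,i=7
  .##|#  b3=1 t=0,i=0
  .#.|#  b2=1 t=2,i=10
  ..#|.  b1=0 t=1,i=9
  ...|#  b0=1 t=1,i=8
  bits 00111101 = 61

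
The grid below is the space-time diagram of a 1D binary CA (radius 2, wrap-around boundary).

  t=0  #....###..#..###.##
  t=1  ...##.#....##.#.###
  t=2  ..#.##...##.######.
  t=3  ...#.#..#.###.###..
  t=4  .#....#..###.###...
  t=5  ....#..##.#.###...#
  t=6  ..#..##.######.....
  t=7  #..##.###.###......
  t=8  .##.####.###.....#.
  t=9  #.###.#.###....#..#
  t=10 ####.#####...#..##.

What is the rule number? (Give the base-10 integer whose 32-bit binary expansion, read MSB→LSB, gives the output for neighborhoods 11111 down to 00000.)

  nb #####: next=#  (t=2,i=14, bit31=1)
  nb ####.: next=#  (t=2,i=16, bit30=1)
  nb ###.#: next=.  (t=0,i=15, bit29=0)
  nb ###..: next=.  (t=0,i=0, bit28=0)
  nb ##.##: next=#  (t=0,i=16, bit27=1)
  nb ##.#.: next=#  (t=1,i=5, bit26=1)
  nb ##..#: next=.  (t=0,i=8, bit25=0)
  nb ##...: next=.  (t=0,i=1, bit24=0)
  nb #.###: next=#  (t=0,i=17, bit23=1)
  nb #.##.: next=.  (t=2,i=4, bit22=0)
  nb #.#.#: next=#  (t=1,i=14, bit21=1)
  nb #.#..: next=.  (t=1,i=6, bit20=0)
  nb #..##: next=#  (t=0,i=12, bit19=1)
  nb #..#.: next=.  (t=0,i=9, bit18=0)
  nb #...#: next=.  (t=1,i=1, bit17=0)
  nb #....: next=.  (t=0,i=2, bit16=0)
  nb .####: next=.  (t=2,i=13, bit15=0)
  nb .###.: next=#  (t=0,i=6, bit14=1)
  nb .##.#: next=#  (t=1,i=4, bit13=1)
  nb .##..: next=#  (t=2,i=5, bit12=1)
  nb .#.##: next=#  (t=1,i=15, bit11=1)
  nb .#.#.: next=.  (t=3,i=4, bit10=0)
  nb .#..#: next=#  (t=0,i=11, bit9=1)
  nb .#...: next=.  (t=1,i=7, bit8=0)
  nb ..###: next=.  (t=0,i=5, bit7=0)
  nb ..##.: next=.  (t=1,i=3, bit6=0)
  nb ..#.#: next=.  (t=2,i=2, bit5=0)
  nb ..#..: next=.  (t=0,i=10, bit4=0)
  nb ...##: next=#  (t=0,i=4, bit3=1)
  nb ...#.: next=.  (t=2,i=1, bit2=0)
  nb ....#: next=#  (t=0,i=3, bit1=1)
  nb .....: next=.  (t=3,i=0, bit0=0)
  bits 11001100101010000111101000001010 = 3433593354

3433593354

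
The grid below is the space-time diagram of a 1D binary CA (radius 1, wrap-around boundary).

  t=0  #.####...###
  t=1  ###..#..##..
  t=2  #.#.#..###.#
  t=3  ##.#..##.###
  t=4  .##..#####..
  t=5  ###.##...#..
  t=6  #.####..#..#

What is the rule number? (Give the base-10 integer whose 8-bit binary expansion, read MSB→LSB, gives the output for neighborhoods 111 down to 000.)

106

  [7] ### => .  t=0,i=3
  [6] ##. => #  t=0,i=0
  [5] #.# => #  t=0,i=1
  [4] #.. => .  t=0,i=6
  [3] .## => #  t=0,i=2
  [2] .#. => .  t=1,i=5
  [1] ..# => #  t=0,i=8
  [0] ... => .  t=0,i=7
  bits 01101010 = 106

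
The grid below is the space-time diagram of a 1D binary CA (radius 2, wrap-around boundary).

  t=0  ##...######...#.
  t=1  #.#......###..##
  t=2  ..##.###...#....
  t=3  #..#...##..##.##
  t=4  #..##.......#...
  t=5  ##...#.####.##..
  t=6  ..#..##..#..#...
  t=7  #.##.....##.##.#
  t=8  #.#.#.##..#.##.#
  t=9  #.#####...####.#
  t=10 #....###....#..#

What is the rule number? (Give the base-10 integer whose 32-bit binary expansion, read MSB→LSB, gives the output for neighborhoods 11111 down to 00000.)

1366306611

  nb #####: next=.  (t=0,i=7, bit31=0)
  nb ####.: next=#  (t=0,i=9, bit30=1)
  nb ###.#: next=.  (t=1,i=0, bit29=0)
  nb ###..: next=#  (t=0,i=10, bit28=1)
  nb ##.##: next=.  (t=2,i=4, bit27=0)
  nb ##.#.: next=.  (t=1,i=1, bit26=0)
  nb ##..#: next=.  (t=1,i=12, bit25=0)
  nb ##...: next=#  (t=0,i=2, bit24=1)
  nb #.###: next=.  (t=2,i=5, bit23=0)
  nb #.##.: next=#  (t=0,i=0, bit22=1)
  nb #.#.#: next=#  (t=8,i=2, bit21=1)
  nb #.#..: next=#  (t=1,i=2, bit20=1)
  nb #..##: next=.  (t=1,i=13, bit19=0)
  nb #..#.: next=.  (t=3,i=2, bit18=0)
  nb #...#: next=.  (t=0,i=3, bit17=0)
  nb #....: next=.  (t=1,i=4, bit16=0)
  nb .####: next=.  (t=0,i=6, bit15=0)
  nb .###.: next=.  (t=1,i=10, bit14=0)
  nb .##.#: next=#  (t=2,i=3, bit13=1)
  nb .##..: next=.  (t=0,i=1, bit12=0)
  nb .#.##: next=#  (t=0,i=15, bit11=1)
  nb .#.#.: next=#  (t=8,i=3, bit10=1)
  nb .#..#: next=#  (t=4,i=1, bit9=1)
  nb .#...: next=#  (t=1,i=3, bit8=1)
  nb ..###: next=.  (t=0,i=5, bit7=0)
  nb ..##.: next=.  (t=2,i=2, bit6=0)
  nb ..#.#: next=#  (t=0,i=14, bit5=1)
  nb ..#..: next=#  (t=2,i=11, bit4=1)
  nb ...##: next=.  (t=0,i=4, bit3=0)
  nb ...#.: next=.  (t=0,i=13, bit2=0)
  nb ....#: next=#  (t=1,i=7, bit1=1)
  nb .....: next=#  (t=1,i=5, bit0=1)
  bits 01010001011100000010111100110011 = 1366306611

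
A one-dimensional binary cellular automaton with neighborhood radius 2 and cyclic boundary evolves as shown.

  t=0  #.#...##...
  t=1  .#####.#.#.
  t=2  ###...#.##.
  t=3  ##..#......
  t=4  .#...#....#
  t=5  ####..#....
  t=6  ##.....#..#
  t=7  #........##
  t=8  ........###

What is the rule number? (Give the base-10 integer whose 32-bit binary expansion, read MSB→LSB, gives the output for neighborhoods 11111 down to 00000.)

  ##### -> .   bit 31 = 0  t=1,i=3
  ####. -> .   bit 30 = 0  t=1,i=4
  ###.# -> .   bit 29 = 0  t=1,i=5
  ###.. -> .   bit 28 = 0  t=2,i=2
  ##.## -> .   bit 27 = 0  t=2,i=10
  ##.#. -> #   bit 26 = 1  t=1,i=6
  ##..# -> .   bit 25 = 0  t=3,i=2
  ##... -> .   bit 24 = 0  t=0,i=8
  #.### -> #   bit 23 = 1  t=2,i=0
  #.##. -> .   bit 22 = 0  t=2,i=8
  #.#.# -> .   bit 21 = 0  t=1,i=7
  #.#.. -> #   bit 20 = 1  t=0,i=2
  #..## -> #   bit 19 = 1  t=1,i=0
  #..#. -> .   bit 18 = 0  t=3,i=3
  #...# -> #   bit 17 = 1  t=0,i=4
  #.... -> .   bit 16 = 0  t=3,i=6
  .#### -> #   bit 15 = 1  t=1,i=2
  .###. -> #   bit 14 = 1  t=2,i=1
  .##.# -> .   bit 13 = 0  t=2,i=9
  .##.. -> #   bit 12 = 1  t=0,i=7
  .#.## -> .   bit 11 = 0  t=2,i=7
  .#.#. -> #   bit 10 = 1  t=0,i=1
  .#..# -> .   bit 9 = 0  t=1,i=10
  .#... -> #   bit 8 = 1  t=0,i=3
  ..### -> #   bit 7 = 1  t=1,i=1
  ..##. -> .   bit 6 = 0  t=0,i=6
  ..#.# -> .   bit 5 = 0  t=0,i=0
  ..#.. -> .   bit 4 = 0  t=3,i=4
  ...## -> #   bit 3 = 1  t=0,i=5
  ...#. -> .   bit 2 = 0  t=0,i=10
  ....# -> .   bit 1 = 0  t=3,i=9
  ..... -> .   bit 0 = 0  t=3,i=7
  bits 00000100100110101101010110001000 = 77256072

77256072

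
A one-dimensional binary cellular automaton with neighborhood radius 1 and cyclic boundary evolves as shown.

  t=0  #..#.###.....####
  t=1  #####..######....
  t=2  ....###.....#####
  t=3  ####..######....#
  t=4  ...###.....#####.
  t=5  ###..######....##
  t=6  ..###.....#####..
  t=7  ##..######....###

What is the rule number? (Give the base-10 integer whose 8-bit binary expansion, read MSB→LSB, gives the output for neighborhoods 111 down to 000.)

119

  ### -> .   bit 7 = 0  t=0,i=6
  ##. -> #   bit 6 = 1  t=0,i=0
  #.# -> #   bit 5 = 1  t=0,i=4
  #.. -> #   bit 4 = 1  t=0,i=1
  .## -> .   bit 3 = 0  t=0,i=5
  .#. -> #   bit 2 = 1  t=0,i=3
  ..# -> #   bit 1 = 1  t=0,i=2
  ... -> #   bit 0 = 1  t=0,i=9
  bits 01110111 = 119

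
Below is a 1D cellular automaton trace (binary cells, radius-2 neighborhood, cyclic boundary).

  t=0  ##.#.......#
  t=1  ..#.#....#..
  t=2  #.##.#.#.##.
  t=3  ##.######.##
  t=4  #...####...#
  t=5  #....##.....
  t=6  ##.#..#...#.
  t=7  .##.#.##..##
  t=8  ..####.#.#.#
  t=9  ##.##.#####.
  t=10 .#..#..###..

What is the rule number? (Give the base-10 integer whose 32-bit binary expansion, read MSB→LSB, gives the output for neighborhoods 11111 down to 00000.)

3291004722

  ##### -> #   bit 31 = 1  t=3,i=5
  ####. -> #   bit 30 = 1  t=3,i=0
  ###.# -> .   bit 29 = 0  t=0,i=1
  ###.. -> .   bit 28 = 0  t=4,i=7
  ##.## -> .   bit 27 = 0  t=3,i=2
  ##.#. -> #   bit 26 = 1  t=0,i=2
  ##..# -> .   bit 25 = 0  t=7,i=8
  ##... -> .   bit 24 = 0  t=4,i=1
  #.### -> .   bit 23 = 0  t=3,i=3
  #.##. -> .   bit 22 = 0  t=2,i=2
  #.#.# -> #   bit 21 = 1  t=2,i=0
  #.#.. -> .   bit 20 = 0  t=0,i=3
  #..## -> #   bit 19 = 1  t=7,i=9
  #..#. -> .   bit 18 = 0  t=6,i=5
  #...# -> .   bit 17 = 0  t=4,i=2
  #.... -> .   bit 16 = 0  t=0,i=5
  .#### -> #   bit 15 = 1  t=3,i=4
  .###. -> .   bit 14 = 0  t=0,i=0
  .##.# -> #   bit 13 = 1  t=2,i=3
  .##.. -> #   bit 12 = 1  t=4,i=0
  .#.## -> #   bit 11 = 1  t=2,i=1
  .#.#. -> #   bit 10 = 1  t=1,i=3
  .#..# -> #   bit 9 = 1  t=6,i=4
  .#... -> #   bit 8 = 1  t=0,i=4
  ..### -> .   bit 7 = 0  t=0,i=11
  ..##. -> .   bit 6 = 0  t=4,i=11
  ..#.# -> #   bit 5 = 1  t=1,i=2
  ..#.. -> #   bit 4 = 1  t=1,i=9
  ...## -> .   bit 3 = 0  t=0,i=10
  ...#. -> .   bit 2 = 0  t=1,i=1
  ....# -> #   bit 1 = 1  t=0,i=9
  ..... -> .   bit 0 = 0  t=0,i=6
  bits 11000100001010001011111100110010 = 3291004722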